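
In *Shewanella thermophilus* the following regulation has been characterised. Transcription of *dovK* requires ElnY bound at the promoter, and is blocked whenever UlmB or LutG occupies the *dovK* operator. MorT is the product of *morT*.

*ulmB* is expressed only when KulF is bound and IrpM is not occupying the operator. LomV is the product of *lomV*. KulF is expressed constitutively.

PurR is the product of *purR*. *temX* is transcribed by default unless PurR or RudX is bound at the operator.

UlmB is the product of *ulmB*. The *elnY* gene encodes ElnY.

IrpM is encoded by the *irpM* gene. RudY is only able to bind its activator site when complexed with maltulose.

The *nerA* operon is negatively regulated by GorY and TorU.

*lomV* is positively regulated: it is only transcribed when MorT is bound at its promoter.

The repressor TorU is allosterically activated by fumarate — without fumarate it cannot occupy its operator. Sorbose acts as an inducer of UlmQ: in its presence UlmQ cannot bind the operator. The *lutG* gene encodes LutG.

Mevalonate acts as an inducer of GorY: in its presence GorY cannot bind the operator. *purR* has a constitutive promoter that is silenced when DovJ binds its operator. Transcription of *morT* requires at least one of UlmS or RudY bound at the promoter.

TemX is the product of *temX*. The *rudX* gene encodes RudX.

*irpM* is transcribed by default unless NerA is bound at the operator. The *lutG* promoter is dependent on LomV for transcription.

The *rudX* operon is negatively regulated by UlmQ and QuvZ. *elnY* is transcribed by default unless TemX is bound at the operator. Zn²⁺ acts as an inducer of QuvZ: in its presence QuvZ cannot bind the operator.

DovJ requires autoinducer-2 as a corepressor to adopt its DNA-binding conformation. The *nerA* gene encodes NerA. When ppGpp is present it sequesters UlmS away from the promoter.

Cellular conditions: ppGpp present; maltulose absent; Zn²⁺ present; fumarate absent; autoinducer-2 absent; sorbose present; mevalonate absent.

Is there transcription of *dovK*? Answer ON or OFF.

Autoinducer-2 is absent, so DovJ is inactive.
With no repressor bound, *purR* is transcribed.
So PurR is produced and active.
Sorbose is present, so UlmQ is inactive.
Zn²⁺ is present, so QuvZ is inactive.
With no repressor bound, *rudX* is transcribed.
So RudX is produced and active.
With repressor PurR bound, *temX* is not transcribed.
So TemX is not produced.
With no repressor bound, *elnY* is transcribed.
So ElnY is produced and active.
KulF is produced constitutively and is active.
Mevalonate is absent, so GorY is active.
Fumarate is absent, so TorU is inactive.
With repressor GorY bound, *nerA* is not transcribed.
So NerA is not produced.
With no repressor bound, *irpM* is transcribed.
So IrpM is produced and active.
With repressor IrpM bound, *ulmB* is not transcribed.
So UlmB is not produced.
ppGpp is present, so UlmS is inactive.
Maltulose is absent, so RudY is inactive.
No activator is available at the *morT* promoter, so *morT* is not transcribed.
So MorT is not produced.
Required activator MorT is absent, so *lomV* is not transcribed.
So LomV is not produced.
Required activator LomV is absent, so *lutG* is not transcribed.
So LutG is not produced.
No repressor is bound and ElnY is active, so *dovK* is transcribed.

ON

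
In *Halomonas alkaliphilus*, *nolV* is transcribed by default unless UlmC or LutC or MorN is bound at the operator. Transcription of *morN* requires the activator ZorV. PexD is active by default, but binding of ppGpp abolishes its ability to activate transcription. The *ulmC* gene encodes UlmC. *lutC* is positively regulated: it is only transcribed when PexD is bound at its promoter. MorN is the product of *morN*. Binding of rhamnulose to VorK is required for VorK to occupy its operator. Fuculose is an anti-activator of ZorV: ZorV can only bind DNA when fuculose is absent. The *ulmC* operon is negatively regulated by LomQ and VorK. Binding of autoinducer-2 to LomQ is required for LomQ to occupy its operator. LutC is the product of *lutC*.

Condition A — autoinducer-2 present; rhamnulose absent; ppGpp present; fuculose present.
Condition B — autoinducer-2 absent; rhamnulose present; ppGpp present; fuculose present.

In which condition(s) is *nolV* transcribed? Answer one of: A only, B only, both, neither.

both

Condition A:
Autoinducer-2 is present, so LomQ is active.
Rhamnulose is absent, so VorK is inactive.
With repressor LomQ bound, *ulmC* is not transcribed.
So UlmC is not produced.
ppGpp is present, so PexD is inactive.
Required activator PexD is absent, so *lutC* is not transcribed.
So LutC is not produced.
Fuculose is present, so ZorV is inactive.
Required activator ZorV is absent, so *morN* is not transcribed.
So MorN is not produced.
With no repressor bound, *nolV* is transcribed.
→ *nolV* is ON in A.
Condition B:
Autoinducer-2 is absent, so LomQ is inactive.
Rhamnulose is present, so VorK is active.
With repressor VorK bound, *ulmC* is not transcribed.
So UlmC is not produced.
ppGpp is present, so PexD is inactive.
Required activator PexD is absent, so *lutC* is not transcribed.
So LutC is not produced.
Fuculose is present, so ZorV is inactive.
Required activator ZorV is absent, so *morN* is not transcribed.
So MorN is not produced.
With no repressor bound, *nolV* is transcribed.
→ *nolV* is ON in B.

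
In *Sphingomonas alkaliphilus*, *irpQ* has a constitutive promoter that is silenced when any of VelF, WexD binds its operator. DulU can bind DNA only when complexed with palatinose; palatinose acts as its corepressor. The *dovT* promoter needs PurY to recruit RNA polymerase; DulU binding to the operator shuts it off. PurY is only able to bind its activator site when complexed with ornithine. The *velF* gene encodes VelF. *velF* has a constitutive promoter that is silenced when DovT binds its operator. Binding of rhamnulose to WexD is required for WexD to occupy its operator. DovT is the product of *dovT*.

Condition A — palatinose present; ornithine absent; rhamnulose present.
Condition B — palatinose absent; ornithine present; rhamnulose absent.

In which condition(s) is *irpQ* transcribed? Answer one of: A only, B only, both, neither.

B only

Condition A:
Palatinose is present, so DulU is active.
Ornithine is absent, so PurY is inactive.
With repressor DulU bound, *dovT* is not transcribed.
So DovT is not produced.
With no repressor bound, *velF* is transcribed.
So VelF is produced and active.
Rhamnulose is present, so WexD is active.
With repressor VelF bound, *irpQ* is not transcribed.
→ *irpQ* is OFF in A.
Condition B:
Palatinose is absent, so DulU is inactive.
Ornithine is present, so PurY is active.
No repressor is bound and PurY is active, so *dovT* is transcribed.
So DovT is produced and active.
With repressor DovT bound, *velF* is not transcribed.
So VelF is not produced.
Rhamnulose is absent, so WexD is inactive.
With no repressor bound, *irpQ* is transcribed.
→ *irpQ* is ON in B.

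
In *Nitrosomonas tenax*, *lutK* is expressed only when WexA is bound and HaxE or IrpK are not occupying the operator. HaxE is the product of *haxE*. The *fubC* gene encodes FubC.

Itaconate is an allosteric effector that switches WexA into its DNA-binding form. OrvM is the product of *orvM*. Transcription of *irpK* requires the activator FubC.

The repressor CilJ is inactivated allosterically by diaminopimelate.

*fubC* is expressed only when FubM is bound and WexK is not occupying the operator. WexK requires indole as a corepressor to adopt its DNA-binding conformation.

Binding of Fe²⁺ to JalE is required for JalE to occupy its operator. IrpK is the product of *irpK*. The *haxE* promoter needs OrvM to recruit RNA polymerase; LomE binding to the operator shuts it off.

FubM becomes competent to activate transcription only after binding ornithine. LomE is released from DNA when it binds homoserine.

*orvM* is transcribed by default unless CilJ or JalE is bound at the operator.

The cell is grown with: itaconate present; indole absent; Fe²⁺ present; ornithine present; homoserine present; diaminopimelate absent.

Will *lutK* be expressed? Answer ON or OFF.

OFF

Itaconate is present, so WexA is active.
Diaminopimelate is absent, so CilJ is active.
Fe²⁺ is present, so JalE is active.
With repressor CilJ bound, *orvM* is not transcribed.
So OrvM is not produced.
Homoserine is present, so LomE is inactive.
Required activator OrvM is absent, so *haxE* is not transcribed.
So HaxE is not produced.
Indole is absent, so WexK is inactive.
Ornithine is present, so FubM is active.
No repressor is bound and FubM is active, so *fubC* is transcribed.
So FubC is produced and active.
No repressor is bound and FubC is active, so *irpK* is transcribed.
So IrpK is produced and active.
With repressor IrpK bound, *lutK* is not transcribed.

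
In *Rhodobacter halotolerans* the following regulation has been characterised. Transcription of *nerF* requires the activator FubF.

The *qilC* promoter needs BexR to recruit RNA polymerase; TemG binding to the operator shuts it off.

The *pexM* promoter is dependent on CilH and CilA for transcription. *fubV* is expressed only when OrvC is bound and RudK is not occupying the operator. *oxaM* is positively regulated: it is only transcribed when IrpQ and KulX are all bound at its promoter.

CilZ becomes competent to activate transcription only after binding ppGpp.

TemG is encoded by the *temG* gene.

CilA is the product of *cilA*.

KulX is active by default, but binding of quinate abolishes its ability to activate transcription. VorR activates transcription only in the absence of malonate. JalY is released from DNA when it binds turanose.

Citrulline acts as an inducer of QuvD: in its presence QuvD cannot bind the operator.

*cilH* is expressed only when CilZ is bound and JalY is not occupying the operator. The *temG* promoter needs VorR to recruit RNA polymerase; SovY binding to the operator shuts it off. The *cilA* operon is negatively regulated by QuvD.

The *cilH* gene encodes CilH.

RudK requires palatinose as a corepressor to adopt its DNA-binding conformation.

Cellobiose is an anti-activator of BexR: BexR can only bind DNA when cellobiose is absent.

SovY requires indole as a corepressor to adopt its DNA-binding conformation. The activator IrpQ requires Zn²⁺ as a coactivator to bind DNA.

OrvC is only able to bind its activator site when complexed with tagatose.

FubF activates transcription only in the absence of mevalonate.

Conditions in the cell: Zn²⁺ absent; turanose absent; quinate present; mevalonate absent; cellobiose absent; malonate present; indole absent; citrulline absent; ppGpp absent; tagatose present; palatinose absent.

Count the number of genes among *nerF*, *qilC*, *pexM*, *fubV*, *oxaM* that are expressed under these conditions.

Mevalonate is absent, so FubF is active.
No repressor is bound and FubF is active, so *nerF* is transcribed.
→ *nerF* is ON.
Cellobiose is absent, so BexR is active.
Indole is absent, so SovY is inactive.
Malonate is present, so VorR is inactive.
Required activator VorR is absent, so *temG* is not transcribed.
So TemG is not produced.
No repressor is bound and BexR is active, so *qilC* is transcribed.
→ *qilC* is ON.
ppGpp is absent, so CilZ is inactive.
Turanose is absent, so JalY is active.
With repressor JalY bound, *cilH* is not transcribed.
So CilH is not produced.
Citrulline is absent, so QuvD is active.
With repressor QuvD bound, *cilA* is not transcribed.
So CilA is not produced.
Required activator CilH is absent, so *pexM* is not transcribed.
→ *pexM* is OFF.
Palatinose is absent, so RudK is inactive.
Tagatose is present, so OrvC is active.
No repressor is bound and OrvC is active, so *fubV* is transcribed.
→ *fubV* is ON.
Zn²⁺ is absent, so IrpQ is inactive.
Quinate is present, so KulX is inactive.
Required activator IrpQ is absent, so *oxaM* is not transcribed.
→ *oxaM* is OFF.
3 of the 5 genes are transcribed.

3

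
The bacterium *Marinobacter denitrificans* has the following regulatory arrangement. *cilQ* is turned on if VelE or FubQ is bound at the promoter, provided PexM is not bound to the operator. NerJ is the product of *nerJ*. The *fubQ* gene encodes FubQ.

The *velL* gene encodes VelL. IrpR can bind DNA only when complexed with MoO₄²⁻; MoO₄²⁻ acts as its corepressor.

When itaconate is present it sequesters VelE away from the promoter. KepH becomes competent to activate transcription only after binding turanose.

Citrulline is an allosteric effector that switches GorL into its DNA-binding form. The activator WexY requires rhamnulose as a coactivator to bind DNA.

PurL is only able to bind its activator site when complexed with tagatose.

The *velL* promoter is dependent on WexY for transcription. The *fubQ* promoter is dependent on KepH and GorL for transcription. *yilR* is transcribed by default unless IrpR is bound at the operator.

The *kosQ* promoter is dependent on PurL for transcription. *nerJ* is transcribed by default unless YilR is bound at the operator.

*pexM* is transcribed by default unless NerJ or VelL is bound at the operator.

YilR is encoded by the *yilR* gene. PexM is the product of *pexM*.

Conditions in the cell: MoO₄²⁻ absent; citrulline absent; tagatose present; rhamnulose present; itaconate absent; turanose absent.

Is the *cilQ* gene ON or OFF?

MoO₄²⁻ is absent, so IrpR is inactive.
With no repressor bound, *yilR* is transcribed.
So YilR is produced and active.
With repressor YilR bound, *nerJ* is not transcribed.
So NerJ is not produced.
Rhamnulose is present, so WexY is active.
No repressor is bound and WexY is active, so *velL* is transcribed.
So VelL is produced and active.
With repressor VelL bound, *pexM* is not transcribed.
So PexM is not produced.
Itaconate is absent, so VelE is active.
Turanose is absent, so KepH is inactive.
Citrulline is absent, so GorL is inactive.
Required activator KepH is absent, so *fubQ* is not transcribed.
So FubQ is not produced.
Activator VelE is present, so *cilQ* is transcribed.

ON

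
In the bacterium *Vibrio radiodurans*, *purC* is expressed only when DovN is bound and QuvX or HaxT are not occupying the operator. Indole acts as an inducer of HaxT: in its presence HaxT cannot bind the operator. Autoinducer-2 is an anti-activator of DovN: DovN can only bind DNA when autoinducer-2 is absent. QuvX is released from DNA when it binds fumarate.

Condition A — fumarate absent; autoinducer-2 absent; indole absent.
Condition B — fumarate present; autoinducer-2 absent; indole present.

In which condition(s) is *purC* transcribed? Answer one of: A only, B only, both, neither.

B only

Condition A:
Fumarate is absent, so QuvX is active.
Autoinducer-2 is absent, so DovN is active.
Indole is absent, so HaxT is active.
With repressor QuvX bound, *purC* is not transcribed.
→ *purC* is OFF in A.
Condition B:
Fumarate is present, so QuvX is inactive.
Autoinducer-2 is absent, so DovN is active.
Indole is present, so HaxT is inactive.
No repressor is bound and DovN is active, so *purC* is transcribed.
→ *purC* is ON in B.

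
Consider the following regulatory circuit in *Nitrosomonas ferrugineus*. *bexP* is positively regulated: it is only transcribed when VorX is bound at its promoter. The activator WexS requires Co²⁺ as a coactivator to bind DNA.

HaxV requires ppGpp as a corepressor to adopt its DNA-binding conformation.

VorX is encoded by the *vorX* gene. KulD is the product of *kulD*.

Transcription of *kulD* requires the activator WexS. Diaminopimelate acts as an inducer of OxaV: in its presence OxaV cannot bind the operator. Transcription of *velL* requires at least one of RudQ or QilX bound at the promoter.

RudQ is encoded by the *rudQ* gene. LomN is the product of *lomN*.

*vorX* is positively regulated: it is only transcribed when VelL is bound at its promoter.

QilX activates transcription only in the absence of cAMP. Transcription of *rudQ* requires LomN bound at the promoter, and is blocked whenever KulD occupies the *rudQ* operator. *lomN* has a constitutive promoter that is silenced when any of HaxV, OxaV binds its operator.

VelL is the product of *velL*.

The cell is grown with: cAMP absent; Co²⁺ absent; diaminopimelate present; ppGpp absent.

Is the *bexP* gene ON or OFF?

ppGpp is absent, so HaxV is inactive.
Diaminopimelate is present, so OxaV is inactive.
With no repressor bound, *lomN* is transcribed.
So LomN is produced and active.
Co²⁺ is absent, so WexS is inactive.
Required activator WexS is absent, so *kulD* is not transcribed.
So KulD is not produced.
No repressor is bound and LomN is active, so *rudQ* is transcribed.
So RudQ is produced and active.
cAMP is absent, so QilX is active.
Activator RudQ is present, so *velL* is transcribed.
So VelL is produced and active.
No repressor is bound and VelL is active, so *vorX* is transcribed.
So VorX is produced and active.
No repressor is bound and VorX is active, so *bexP* is transcribed.

ON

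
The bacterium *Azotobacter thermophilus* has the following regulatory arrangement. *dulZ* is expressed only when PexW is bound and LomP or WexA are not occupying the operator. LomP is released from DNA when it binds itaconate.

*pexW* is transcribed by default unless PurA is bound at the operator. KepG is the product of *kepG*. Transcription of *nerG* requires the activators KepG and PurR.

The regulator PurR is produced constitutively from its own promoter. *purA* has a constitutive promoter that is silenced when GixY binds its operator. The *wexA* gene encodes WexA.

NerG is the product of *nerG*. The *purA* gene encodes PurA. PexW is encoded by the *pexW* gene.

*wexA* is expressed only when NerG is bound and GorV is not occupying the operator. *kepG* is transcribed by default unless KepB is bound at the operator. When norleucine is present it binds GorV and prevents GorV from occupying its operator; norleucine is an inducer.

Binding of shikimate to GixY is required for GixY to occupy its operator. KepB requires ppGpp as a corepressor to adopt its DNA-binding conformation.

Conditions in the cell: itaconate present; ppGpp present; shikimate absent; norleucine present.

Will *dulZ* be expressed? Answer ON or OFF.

Itaconate is present, so LomP is inactive.
Norleucine is present, so GorV is inactive.
ppGpp is present, so KepB is active.
With repressor KepB bound, *kepG* is not transcribed.
So KepG is not produced.
PurR is produced constitutively and is active.
Required activator KepG is absent, so *nerG* is not transcribed.
So NerG is not produced.
Required activator NerG is absent, so *wexA* is not transcribed.
So WexA is not produced.
Shikimate is absent, so GixY is inactive.
With no repressor bound, *purA* is transcribed.
So PurA is produced and active.
With repressor PurA bound, *pexW* is not transcribed.
So PexW is not produced.
Required activator PexW is absent, so *dulZ* is not transcribed.

OFF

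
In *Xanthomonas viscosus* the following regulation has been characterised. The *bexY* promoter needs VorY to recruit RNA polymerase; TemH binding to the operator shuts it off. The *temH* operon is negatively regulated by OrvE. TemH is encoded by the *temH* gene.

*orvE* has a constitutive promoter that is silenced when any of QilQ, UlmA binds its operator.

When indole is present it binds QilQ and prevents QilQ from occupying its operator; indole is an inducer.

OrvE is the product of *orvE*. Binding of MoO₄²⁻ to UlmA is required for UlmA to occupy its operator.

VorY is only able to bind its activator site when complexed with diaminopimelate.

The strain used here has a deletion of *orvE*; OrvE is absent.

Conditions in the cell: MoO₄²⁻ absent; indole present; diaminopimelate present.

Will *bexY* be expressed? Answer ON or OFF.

OFF

Diaminopimelate is present, so VorY is active.
OrvE is non-functional in this strain, so it has no effect.
With no repressor bound, *temH* is transcribed.
So TemH is produced and active.
With repressor TemH bound, *bexY* is not transcribed.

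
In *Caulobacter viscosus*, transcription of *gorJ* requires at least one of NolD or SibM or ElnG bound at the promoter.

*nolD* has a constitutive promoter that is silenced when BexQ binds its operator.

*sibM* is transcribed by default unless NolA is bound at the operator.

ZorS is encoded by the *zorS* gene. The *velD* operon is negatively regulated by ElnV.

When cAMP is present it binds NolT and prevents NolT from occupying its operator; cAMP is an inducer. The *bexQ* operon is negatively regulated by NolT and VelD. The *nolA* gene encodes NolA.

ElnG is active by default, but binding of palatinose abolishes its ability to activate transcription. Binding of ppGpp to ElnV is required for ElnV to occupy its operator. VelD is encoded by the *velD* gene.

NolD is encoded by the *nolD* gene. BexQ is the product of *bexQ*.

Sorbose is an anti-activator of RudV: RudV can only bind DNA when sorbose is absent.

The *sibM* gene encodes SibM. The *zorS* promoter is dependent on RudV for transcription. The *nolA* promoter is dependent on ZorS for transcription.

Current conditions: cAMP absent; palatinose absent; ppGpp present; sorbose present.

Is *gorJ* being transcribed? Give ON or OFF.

ON

cAMP is absent, so NolT is active.
ppGpp is present, so ElnV is active.
With repressor ElnV bound, *velD* is not transcribed.
So VelD is not produced.
With repressor NolT bound, *bexQ* is not transcribed.
So BexQ is not produced.
With no repressor bound, *nolD* is transcribed.
So NolD is produced and active.
Sorbose is present, so RudV is inactive.
Required activator RudV is absent, so *zorS* is not transcribed.
So ZorS is not produced.
Required activator ZorS is absent, so *nolA* is not transcribed.
So NolA is not produced.
With no repressor bound, *sibM* is transcribed.
So SibM is produced and active.
Palatinose is absent, so ElnG is active.
Activator NolD is present, so *gorJ* is transcribed.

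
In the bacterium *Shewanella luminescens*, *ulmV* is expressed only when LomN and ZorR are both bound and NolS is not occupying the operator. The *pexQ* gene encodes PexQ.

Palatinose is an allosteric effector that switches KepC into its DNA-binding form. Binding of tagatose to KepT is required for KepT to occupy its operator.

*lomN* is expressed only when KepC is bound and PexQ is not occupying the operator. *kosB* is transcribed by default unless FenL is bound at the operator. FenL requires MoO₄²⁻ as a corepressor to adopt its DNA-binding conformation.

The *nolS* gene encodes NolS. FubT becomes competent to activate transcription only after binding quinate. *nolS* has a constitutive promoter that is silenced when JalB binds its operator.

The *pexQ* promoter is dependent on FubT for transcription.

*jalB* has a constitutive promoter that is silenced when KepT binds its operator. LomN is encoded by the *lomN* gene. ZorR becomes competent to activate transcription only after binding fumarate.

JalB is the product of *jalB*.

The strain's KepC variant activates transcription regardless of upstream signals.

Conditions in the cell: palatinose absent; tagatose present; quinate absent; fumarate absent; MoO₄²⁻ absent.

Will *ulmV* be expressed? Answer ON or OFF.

Tagatose is present, so KepT is active.
With repressor KepT bound, *jalB* is not transcribed.
So JalB is not produced.
With no repressor bound, *nolS* is transcribed.
So NolS is produced and active.
KepC is constitutively active in this strain.
Quinate is absent, so FubT is inactive.
Required activator FubT is absent, so *pexQ* is not transcribed.
So PexQ is not produced.
No repressor is bound and KepC is active, so *lomN* is transcribed.
So LomN is produced and active.
Fumarate is absent, so ZorR is inactive.
With repressor NolS bound, *ulmV* is not transcribed.

OFF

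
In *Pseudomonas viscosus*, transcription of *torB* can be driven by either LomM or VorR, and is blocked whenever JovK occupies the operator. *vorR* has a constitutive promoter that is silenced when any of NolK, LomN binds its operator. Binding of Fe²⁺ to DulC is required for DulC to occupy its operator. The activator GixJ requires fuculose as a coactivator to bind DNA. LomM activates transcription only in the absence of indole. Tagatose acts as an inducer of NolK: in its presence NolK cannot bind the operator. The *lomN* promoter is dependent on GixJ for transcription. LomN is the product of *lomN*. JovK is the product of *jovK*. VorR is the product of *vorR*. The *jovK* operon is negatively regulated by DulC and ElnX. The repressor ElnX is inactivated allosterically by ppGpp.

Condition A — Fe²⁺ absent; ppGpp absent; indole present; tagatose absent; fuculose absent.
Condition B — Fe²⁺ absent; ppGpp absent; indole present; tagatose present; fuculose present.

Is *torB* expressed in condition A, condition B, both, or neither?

Condition A:
Fe²⁺ is absent, so DulC is inactive.
ppGpp is absent, so ElnX is active.
With repressor ElnX bound, *jovK* is not transcribed.
So JovK is not produced.
Indole is present, so LomM is inactive.
Tagatose is absent, so NolK is active.
Fuculose is absent, so GixJ is inactive.
Required activator GixJ is absent, so *lomN* is not transcribed.
So LomN is not produced.
With repressor NolK bound, *vorR* is not transcribed.
So VorR is not produced.
No activator is available at the *torB* promoter, so *torB* is not transcribed.
→ *torB* is OFF in A.
Condition B:
Fe²⁺ is absent, so DulC is inactive.
ppGpp is absent, so ElnX is active.
With repressor ElnX bound, *jovK* is not transcribed.
So JovK is not produced.
Indole is present, so LomM is inactive.
Tagatose is present, so NolK is inactive.
Fuculose is present, so GixJ is active.
No repressor is bound and GixJ is active, so *lomN* is transcribed.
So LomN is produced and active.
With repressor LomN bound, *vorR* is not transcribed.
So VorR is not produced.
No activator is available at the *torB* promoter, so *torB* is not transcribed.
→ *torB* is OFF in B.

neither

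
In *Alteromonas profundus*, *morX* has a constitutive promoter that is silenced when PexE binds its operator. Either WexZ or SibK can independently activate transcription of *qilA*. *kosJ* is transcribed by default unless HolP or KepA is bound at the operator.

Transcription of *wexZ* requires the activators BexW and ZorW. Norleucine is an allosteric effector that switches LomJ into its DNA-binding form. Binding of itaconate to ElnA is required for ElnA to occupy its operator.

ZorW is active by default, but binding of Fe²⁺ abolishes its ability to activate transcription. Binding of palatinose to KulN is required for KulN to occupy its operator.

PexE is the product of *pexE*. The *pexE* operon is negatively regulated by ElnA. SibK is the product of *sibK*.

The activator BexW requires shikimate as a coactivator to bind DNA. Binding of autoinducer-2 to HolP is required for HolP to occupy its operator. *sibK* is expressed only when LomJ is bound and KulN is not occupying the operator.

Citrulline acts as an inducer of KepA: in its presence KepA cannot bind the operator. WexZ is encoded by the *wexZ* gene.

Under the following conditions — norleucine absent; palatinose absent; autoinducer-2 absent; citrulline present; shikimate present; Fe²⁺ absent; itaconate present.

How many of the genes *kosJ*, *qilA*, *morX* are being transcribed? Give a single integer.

Autoinducer-2 is absent, so HolP is inactive.
Citrulline is present, so KepA is inactive.
With no repressor bound, *kosJ* is transcribed.
→ *kosJ* is ON.
Shikimate is present, so BexW is active.
Fe²⁺ is absent, so ZorW is active.
No repressor is bound and BexW and ZorW are active, so *wexZ* is transcribed.
So WexZ is produced and active.
Palatinose is absent, so KulN is inactive.
Norleucine is absent, so LomJ is inactive.
Required activator LomJ is absent, so *sibK* is not transcribed.
So SibK is not produced.
Activator WexZ is present, so *qilA* is transcribed.
→ *qilA* is ON.
Itaconate is present, so ElnA is active.
With repressor ElnA bound, *pexE* is not transcribed.
So PexE is not produced.
With no repressor bound, *morX* is transcribed.
→ *morX* is ON.
3 of the 3 genes are transcribed.

3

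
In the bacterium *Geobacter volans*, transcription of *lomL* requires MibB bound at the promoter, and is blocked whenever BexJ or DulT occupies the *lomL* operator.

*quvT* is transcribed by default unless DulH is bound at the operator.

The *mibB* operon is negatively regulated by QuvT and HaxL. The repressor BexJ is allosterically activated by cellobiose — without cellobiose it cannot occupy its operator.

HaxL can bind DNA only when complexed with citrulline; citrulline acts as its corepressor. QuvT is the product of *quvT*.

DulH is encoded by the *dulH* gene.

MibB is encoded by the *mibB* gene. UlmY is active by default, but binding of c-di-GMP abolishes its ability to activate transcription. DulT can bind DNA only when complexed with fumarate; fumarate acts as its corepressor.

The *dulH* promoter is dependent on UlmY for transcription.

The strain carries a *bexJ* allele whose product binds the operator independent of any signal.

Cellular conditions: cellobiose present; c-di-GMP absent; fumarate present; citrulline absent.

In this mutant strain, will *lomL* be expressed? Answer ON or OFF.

OFF

BexJ is constitutively active in this strain.
c-di-GMP is absent, so UlmY is active.
No repressor is bound and UlmY is active, so *dulH* is transcribed.
So DulH is produced and active.
With repressor DulH bound, *quvT* is not transcribed.
So QuvT is not produced.
Citrulline is absent, so HaxL is inactive.
With no repressor bound, *mibB* is transcribed.
So MibB is produced and active.
Fumarate is present, so DulT is active.
With repressor BexJ bound, *lomL* is not transcribed.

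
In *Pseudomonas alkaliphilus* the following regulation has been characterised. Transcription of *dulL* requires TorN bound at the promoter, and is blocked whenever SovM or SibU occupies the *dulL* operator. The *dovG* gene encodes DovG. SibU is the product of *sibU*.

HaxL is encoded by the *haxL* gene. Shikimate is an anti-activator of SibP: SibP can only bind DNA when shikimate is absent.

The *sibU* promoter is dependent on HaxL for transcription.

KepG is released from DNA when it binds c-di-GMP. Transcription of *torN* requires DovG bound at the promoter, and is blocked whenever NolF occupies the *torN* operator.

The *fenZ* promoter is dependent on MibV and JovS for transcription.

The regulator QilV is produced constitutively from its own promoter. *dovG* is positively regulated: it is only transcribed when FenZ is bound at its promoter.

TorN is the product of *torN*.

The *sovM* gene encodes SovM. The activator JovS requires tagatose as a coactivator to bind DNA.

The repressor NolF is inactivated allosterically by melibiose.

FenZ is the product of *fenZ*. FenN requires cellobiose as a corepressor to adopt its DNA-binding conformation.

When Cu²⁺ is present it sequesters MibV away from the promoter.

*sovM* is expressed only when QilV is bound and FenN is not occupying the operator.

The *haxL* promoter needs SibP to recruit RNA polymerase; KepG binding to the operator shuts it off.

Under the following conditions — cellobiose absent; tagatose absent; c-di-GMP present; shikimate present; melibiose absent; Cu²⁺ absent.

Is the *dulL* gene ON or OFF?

OFF

Cellobiose is absent, so FenN is inactive.
QilV is produced constitutively and is active.
No repressor is bound and QilV is active, so *sovM* is transcribed.
So SovM is produced and active.
Melibiose is absent, so NolF is active.
Cu²⁺ is absent, so MibV is active.
Tagatose is absent, so JovS is inactive.
Required activator JovS is absent, so *fenZ* is not transcribed.
So FenZ is not produced.
Required activator FenZ is absent, so *dovG* is not transcribed.
So DovG is not produced.
With repressor NolF bound, *torN* is not transcribed.
So TorN is not produced.
Shikimate is present, so SibP is inactive.
c-di-GMP is present, so KepG is inactive.
Required activator SibP is absent, so *haxL* is not transcribed.
So HaxL is not produced.
Required activator HaxL is absent, so *sibU* is not transcribed.
So SibU is not produced.
With repressor SovM bound, *dulL* is not transcribed.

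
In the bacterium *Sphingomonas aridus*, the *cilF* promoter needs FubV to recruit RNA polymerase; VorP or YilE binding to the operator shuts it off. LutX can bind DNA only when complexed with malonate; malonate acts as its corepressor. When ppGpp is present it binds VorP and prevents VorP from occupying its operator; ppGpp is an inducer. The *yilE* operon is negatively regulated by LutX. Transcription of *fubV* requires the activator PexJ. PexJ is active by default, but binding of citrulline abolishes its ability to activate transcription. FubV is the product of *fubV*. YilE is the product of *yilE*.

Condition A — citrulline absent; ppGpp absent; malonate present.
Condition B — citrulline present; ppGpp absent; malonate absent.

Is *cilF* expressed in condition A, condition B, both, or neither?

neither

Condition A:
Citrulline is absent, so PexJ is active.
No repressor is bound and PexJ is active, so *fubV* is transcribed.
So FubV is produced and active.
ppGpp is absent, so VorP is active.
Malonate is present, so LutX is active.
With repressor LutX bound, *yilE* is not transcribed.
So YilE is not produced.
With repressor VorP bound, *cilF* is not transcribed.
→ *cilF* is OFF in A.
Condition B:
Citrulline is present, so PexJ is inactive.
Required activator PexJ is absent, so *fubV* is not transcribed.
So FubV is not produced.
ppGpp is absent, so VorP is active.
Malonate is absent, so LutX is inactive.
With no repressor bound, *yilE* is transcribed.
So YilE is produced and active.
With repressor VorP bound, *cilF* is not transcribed.
→ *cilF* is OFF in B.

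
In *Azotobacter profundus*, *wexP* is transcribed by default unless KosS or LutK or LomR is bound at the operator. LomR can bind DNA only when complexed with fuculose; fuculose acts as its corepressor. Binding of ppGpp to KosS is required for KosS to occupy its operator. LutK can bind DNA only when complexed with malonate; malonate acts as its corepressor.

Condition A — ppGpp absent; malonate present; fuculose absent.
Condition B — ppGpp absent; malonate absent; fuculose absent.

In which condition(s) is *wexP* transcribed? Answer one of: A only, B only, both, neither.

B only

Condition A:
ppGpp is absent, so KosS is inactive.
Malonate is present, so LutK is active.
Fuculose is absent, so LomR is inactive.
With repressor LutK bound, *wexP* is not transcribed.
→ *wexP* is OFF in A.
Condition B:
ppGpp is absent, so KosS is inactive.
Malonate is absent, so LutK is inactive.
Fuculose is absent, so LomR is inactive.
With no repressor bound, *wexP* is transcribed.
→ *wexP* is ON in B.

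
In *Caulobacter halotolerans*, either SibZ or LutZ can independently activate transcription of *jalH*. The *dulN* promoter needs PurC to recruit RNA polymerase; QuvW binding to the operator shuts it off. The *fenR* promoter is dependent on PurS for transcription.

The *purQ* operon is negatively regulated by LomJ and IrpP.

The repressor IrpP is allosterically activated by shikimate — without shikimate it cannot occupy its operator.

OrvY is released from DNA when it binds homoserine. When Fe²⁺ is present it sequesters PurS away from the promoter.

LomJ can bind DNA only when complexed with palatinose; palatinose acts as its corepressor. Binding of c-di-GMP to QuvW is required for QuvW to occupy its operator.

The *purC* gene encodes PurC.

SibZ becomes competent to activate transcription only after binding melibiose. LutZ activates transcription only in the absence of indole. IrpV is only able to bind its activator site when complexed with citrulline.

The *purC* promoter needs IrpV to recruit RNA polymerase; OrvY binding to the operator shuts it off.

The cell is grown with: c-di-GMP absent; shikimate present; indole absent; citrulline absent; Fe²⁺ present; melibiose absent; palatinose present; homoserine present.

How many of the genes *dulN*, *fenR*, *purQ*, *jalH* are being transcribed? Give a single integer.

c-di-GMP is absent, so QuvW is inactive.
Homoserine is present, so OrvY is inactive.
Citrulline is absent, so IrpV is inactive.
Required activator IrpV is absent, so *purC* is not transcribed.
So PurC is not produced.
Required activator PurC is absent, so *dulN* is not transcribed.
→ *dulN* is OFF.
Fe²⁺ is present, so PurS is inactive.
Required activator PurS is absent, so *fenR* is not transcribed.
→ *fenR* is OFF.
Palatinose is present, so LomJ is active.
Shikimate is present, so IrpP is active.
With repressor LomJ bound, *purQ* is not transcribed.
→ *purQ* is OFF.
Melibiose is absent, so SibZ is inactive.
Indole is absent, so LutZ is active.
Activator LutZ is present, so *jalH* is transcribed.
→ *jalH* is ON.
1 of the 4 genes is transcribed.

1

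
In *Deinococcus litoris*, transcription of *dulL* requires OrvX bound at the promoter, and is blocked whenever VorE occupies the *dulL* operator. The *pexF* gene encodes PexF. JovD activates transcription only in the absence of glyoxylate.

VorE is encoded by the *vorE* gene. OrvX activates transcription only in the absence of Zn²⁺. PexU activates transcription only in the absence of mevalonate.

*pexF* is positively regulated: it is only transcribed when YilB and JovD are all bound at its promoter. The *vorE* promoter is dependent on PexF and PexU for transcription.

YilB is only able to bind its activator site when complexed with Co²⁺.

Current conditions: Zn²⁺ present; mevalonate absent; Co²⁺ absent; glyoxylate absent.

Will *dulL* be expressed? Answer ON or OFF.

Co²⁺ is absent, so YilB is inactive.
Glyoxylate is absent, so JovD is active.
Required activator YilB is absent, so *pexF* is not transcribed.
So PexF is not produced.
Mevalonate is absent, so PexU is active.
Required activator PexF is absent, so *vorE* is not transcribed.
So VorE is not produced.
Zn²⁺ is present, so OrvX is inactive.
Required activator OrvX is absent, so *dulL* is not transcribed.

OFF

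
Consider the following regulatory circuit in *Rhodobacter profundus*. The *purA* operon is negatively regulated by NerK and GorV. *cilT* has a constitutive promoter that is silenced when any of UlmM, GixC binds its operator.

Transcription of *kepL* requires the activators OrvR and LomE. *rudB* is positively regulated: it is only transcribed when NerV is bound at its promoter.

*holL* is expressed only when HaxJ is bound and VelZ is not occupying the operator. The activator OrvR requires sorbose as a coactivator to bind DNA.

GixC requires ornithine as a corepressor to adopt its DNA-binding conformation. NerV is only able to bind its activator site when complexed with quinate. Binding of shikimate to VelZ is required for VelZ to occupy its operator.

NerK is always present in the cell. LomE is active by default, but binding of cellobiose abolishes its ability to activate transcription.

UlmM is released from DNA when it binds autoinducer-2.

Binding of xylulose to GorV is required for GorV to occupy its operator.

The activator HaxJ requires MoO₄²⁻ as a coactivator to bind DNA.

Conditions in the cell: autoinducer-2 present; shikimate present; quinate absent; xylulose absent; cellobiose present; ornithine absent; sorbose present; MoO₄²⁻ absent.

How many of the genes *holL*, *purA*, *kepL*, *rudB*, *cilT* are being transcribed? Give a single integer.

1

Shikimate is present, so VelZ is active.
MoO₄²⁻ is absent, so HaxJ is inactive.
With repressor VelZ bound, *holL* is not transcribed.
→ *holL* is OFF.
NerK is produced constitutively and is active.
Xylulose is absent, so GorV is inactive.
With repressor NerK bound, *purA* is not transcribed.
→ *purA* is OFF.
Sorbose is present, so OrvR is active.
Cellobiose is present, so LomE is inactive.
Required activator LomE is absent, so *kepL* is not transcribed.
→ *kepL* is OFF.
Quinate is absent, so NerV is inactive.
Required activator NerV is absent, so *rudB* is not transcribed.
→ *rudB* is OFF.
Autoinducer-2 is present, so UlmM is inactive.
Ornithine is absent, so GixC is inactive.
With no repressor bound, *cilT* is transcribed.
→ *cilT* is ON.
1 of the 5 genes is transcribed.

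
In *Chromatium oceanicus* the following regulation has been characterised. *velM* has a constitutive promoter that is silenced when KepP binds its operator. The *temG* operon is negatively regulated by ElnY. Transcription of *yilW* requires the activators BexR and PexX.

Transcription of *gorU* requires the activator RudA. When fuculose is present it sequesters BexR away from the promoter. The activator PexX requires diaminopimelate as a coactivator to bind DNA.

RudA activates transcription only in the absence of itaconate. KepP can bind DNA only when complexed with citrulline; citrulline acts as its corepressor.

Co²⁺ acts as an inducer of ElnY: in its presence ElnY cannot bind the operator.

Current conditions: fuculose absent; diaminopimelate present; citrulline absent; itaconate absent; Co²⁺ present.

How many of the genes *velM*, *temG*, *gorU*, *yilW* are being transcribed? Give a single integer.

4

Citrulline is absent, so KepP is inactive.
With no repressor bound, *velM* is transcribed.
→ *velM* is ON.
Co²⁺ is present, so ElnY is inactive.
With no repressor bound, *temG* is transcribed.
→ *temG* is ON.
Itaconate is absent, so RudA is active.
No repressor is bound and RudA is active, so *gorU* is transcribed.
→ *gorU* is ON.
Fuculose is absent, so BexR is active.
Diaminopimelate is present, so PexX is active.
No repressor is bound and BexR and PexX are active, so *yilW* is transcribed.
→ *yilW* is ON.
4 of the 4 genes are transcribed.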